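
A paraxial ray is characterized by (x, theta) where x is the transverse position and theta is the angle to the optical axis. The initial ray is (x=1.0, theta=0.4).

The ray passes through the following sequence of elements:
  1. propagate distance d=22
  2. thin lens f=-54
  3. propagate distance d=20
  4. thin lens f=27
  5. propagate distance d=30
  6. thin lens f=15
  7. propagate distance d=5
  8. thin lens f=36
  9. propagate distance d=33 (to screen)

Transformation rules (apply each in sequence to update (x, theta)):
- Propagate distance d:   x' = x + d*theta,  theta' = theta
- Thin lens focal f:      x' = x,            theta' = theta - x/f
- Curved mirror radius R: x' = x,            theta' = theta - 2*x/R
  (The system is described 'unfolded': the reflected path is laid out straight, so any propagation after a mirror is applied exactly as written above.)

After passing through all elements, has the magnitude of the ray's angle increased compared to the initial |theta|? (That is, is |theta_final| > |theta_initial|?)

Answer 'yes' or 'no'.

Answer: yes

Derivation:
Initial: x=1.0000 theta=0.4000
After 1 (propagate distance d=22): x=9.8000 theta=0.4000
After 2 (thin lens f=-54): x=9.8000 theta=157/270 (≈0.5815)
After 3 (propagate distance d=20): x=2893/135 (≈21.4296) theta=157/270 (≈0.5815)
After 4 (thin lens f=27): x=2893/135 (≈21.4296) theta=-1547/7290 (≈-0.2122)
After 5 (propagate distance d=30): x=18302/1215 (≈15.0634) theta=-1547/7290 (≈-0.2122)
After 6 (thin lens f=15): x=18302/1215 (≈15.0634) theta=-44339/36450 (≈-1.2164)
After 7 (propagate distance d=5): x=65473/7290 (≈8.9812) theta=-44339/36450 (≈-1.2164)
After 8 (thin lens f=36): x=65473/7290 (≈8.9812) theta=-1923569/1312200 (≈-1.4659)
After 9 (propagate distance d=33 (to screen)): x=-17230879/437400 (≈-39.3939) theta=-1923569/1312200 (≈-1.4659)
|theta_initial|=0.4000 |theta_final|=1923569/1312200 (≈1.4659) -> increased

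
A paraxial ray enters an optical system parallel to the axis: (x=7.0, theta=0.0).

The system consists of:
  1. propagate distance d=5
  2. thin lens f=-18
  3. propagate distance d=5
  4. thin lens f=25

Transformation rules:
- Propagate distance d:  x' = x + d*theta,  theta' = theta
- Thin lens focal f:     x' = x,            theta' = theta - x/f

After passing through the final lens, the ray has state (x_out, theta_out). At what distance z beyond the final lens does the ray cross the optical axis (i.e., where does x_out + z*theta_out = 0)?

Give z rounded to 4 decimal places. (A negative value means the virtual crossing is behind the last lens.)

Answer: -287.5000

Derivation:
Initial: x=7.0000 theta=0.0000
After 1 (propagate distance d=5): x=7.0000 theta=0.0000
After 2 (thin lens f=-18): x=7.0000 theta=7/18 (≈0.3889)
After 3 (propagate distance d=5): x=161/18 (≈8.9444) theta=7/18 (≈0.3889)
After 4 (thin lens f=25): x=161/18 (≈8.9444) theta=7/225 (≈0.0311)
z_focus = -x_out/theta_out = -(161/18)/(7/225) = -287.5000
Rounded to 4 decimal places: z = -287.5000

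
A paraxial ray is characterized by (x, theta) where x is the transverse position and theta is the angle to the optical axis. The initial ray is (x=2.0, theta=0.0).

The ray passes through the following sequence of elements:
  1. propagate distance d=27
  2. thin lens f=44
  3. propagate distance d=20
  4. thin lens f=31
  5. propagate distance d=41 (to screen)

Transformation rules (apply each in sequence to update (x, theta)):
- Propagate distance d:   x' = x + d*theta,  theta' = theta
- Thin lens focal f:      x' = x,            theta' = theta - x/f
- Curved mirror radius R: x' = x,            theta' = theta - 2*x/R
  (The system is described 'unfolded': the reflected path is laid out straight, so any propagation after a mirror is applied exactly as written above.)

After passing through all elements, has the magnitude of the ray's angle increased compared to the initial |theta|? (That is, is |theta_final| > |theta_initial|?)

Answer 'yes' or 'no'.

Answer: yes

Derivation:
Initial: x=2.0000 theta=0.0000
After 1 (propagate distance d=27): x=2.0000 theta=0.0000
After 2 (thin lens f=44): x=2.0000 theta=-1/22 (≈-0.0455)
After 3 (propagate distance d=20): x=12/11 (≈1.0909) theta=-1/22 (≈-0.0455)
After 4 (thin lens f=31): x=12/11 (≈1.0909) theta=-5/62 (≈-0.0806)
After 5 (propagate distance d=41 (to screen)): x=-1511/682 (≈-2.2155) theta=-5/62 (≈-0.0806)
|theta_initial|=0.0000 |theta_final|=5/62 (≈0.0806) -> increased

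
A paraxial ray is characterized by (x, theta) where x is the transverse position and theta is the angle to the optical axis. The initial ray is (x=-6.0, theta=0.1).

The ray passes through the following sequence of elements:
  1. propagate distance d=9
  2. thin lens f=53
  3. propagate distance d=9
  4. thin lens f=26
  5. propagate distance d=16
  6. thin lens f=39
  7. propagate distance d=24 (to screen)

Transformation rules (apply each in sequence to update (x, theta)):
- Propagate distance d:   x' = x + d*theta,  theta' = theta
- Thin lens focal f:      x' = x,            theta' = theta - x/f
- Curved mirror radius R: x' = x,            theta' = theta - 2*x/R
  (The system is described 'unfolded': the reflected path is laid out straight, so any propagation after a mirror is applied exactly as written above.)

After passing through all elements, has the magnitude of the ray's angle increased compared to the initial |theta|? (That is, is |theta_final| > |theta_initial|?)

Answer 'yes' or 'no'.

Answer: yes

Derivation:
Initial: x=-6.0000 theta=0.1000
After 1 (propagate distance d=9): x=-5.1000 theta=0.1000
After 2 (thin lens f=53): x=-5.1000 theta=52/265 (≈0.1962)
After 3 (propagate distance d=9): x=-1767/530 (≈-3.3340) theta=52/265 (≈0.1962)
After 4 (thin lens f=26): x=-1767/530 (≈-3.3340) theta=4471/13780 (≈0.3245)
After 5 (propagate distance d=16): x=12797/6890 (≈1.8573) theta=4471/13780 (≈0.3245)
After 6 (thin lens f=39): x=12797/6890 (≈1.8573) theta=29755/107484 (≈0.2768)
After 7 (propagate distance d=24 (to screen)): x=761461/89570 (≈8.5013) theta=29755/107484 (≈0.2768)
|theta_initial|=0.1000 |theta_final|=29755/107484 (≈0.2768) -> increased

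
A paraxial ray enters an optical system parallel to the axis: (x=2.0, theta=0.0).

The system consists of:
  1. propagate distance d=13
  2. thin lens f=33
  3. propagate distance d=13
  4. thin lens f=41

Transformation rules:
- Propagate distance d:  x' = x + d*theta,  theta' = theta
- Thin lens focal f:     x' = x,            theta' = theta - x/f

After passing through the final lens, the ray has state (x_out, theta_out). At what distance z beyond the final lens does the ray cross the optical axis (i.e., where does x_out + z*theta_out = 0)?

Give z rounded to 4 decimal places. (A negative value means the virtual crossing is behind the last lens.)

Initial: x=2.0000 theta=0.0000
After 1 (propagate distance d=13): x=2.0000 theta=0.0000
After 2 (thin lens f=33): x=2.0000 theta=-2/33 (≈-0.0606)
After 3 (propagate distance d=13): x=40/33 (≈1.2121) theta=-2/33 (≈-0.0606)
After 4 (thin lens f=41): x=40/33 (≈1.2121) theta=-122/1353 (≈-0.0902)
z_focus = -x_out/theta_out = -(40/33)/(-122/1353) = 820/61 ≈ 13.4426
Rounded to 4 decimal places: z = 13.4426

Answer: 13.4426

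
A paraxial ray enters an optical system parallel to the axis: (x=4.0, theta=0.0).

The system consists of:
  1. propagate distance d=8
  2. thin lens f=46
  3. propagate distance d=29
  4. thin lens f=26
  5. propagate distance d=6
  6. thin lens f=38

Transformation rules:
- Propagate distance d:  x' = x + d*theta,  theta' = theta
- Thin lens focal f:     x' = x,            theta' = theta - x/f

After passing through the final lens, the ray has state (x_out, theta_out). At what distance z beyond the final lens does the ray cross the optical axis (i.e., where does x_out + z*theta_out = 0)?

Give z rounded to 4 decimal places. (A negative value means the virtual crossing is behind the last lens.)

Answer: 3.8460

Derivation:
Initial: x=4.0000 theta=0.0000
After 1 (propagate distance d=8): x=4.0000 theta=0.0000
After 2 (thin lens f=46): x=4.0000 theta=-2/23 (≈-0.0870)
After 3 (propagate distance d=29): x=34/23 (≈1.4783) theta=-2/23 (≈-0.0870)
After 4 (thin lens f=26): x=34/23 (≈1.4783) theta=-43/299 (≈-0.1438)
After 5 (propagate distance d=6): x=8/13 (≈0.6154) theta=-43/299 (≈-0.1438)
After 6 (thin lens f=38): x=8/13 (≈0.6154) theta=-909/5681 (≈-0.1600)
z_focus = -x_out/theta_out = -(8/13)/(-909/5681) = 3496/909 ≈ 3.8460
Rounded to 4 decimal places: z = 3.8460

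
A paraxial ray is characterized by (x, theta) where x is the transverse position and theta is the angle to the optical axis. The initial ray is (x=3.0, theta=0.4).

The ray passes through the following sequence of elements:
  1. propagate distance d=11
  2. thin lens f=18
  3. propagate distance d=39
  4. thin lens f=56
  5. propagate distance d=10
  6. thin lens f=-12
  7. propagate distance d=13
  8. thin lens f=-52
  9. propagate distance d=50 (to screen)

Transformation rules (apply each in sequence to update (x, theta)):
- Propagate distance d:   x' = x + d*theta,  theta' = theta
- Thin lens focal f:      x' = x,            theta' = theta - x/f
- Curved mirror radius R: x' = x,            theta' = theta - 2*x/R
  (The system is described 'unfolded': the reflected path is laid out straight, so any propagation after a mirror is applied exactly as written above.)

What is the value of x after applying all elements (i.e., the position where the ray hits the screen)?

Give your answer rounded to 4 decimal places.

Answer: 36.0815

Derivation:
Initial: x=3.0000 theta=0.4000
After 1 (propagate distance d=11): x=7.4000 theta=0.4000
After 2 (thin lens f=18): x=7.4000 theta=-1/90 (≈-0.0111)
After 3 (propagate distance d=39): x=209/30 (≈6.9667) theta=-1/90 (≈-0.0111)
After 4 (thin lens f=56): x=209/30 (≈6.9667) theta=-683/5040 (≈-0.1355)
After 5 (propagate distance d=10): x=14141/2520 (≈5.6115) theta=-683/5040 (≈-0.1355)
After 6 (thin lens f=-12): x=14141/2520 (≈5.6115) theta=10043/30240 (≈0.3321)
After 7 (propagate distance d=13): x=42893/4320 (≈9.9289) theta=10043/30240 (≈0.3321)
After 8 (thin lens f=-52): x=42893/4320 (≈9.9289) theta=822487/1572480 (≈0.5231)
After 9 (propagate distance d=50 (to screen)): x=28368701/786240 (≈36.0815) theta=822487/1572480 (≈0.5231)
Rounded to 4 decimal places: x = 36.0815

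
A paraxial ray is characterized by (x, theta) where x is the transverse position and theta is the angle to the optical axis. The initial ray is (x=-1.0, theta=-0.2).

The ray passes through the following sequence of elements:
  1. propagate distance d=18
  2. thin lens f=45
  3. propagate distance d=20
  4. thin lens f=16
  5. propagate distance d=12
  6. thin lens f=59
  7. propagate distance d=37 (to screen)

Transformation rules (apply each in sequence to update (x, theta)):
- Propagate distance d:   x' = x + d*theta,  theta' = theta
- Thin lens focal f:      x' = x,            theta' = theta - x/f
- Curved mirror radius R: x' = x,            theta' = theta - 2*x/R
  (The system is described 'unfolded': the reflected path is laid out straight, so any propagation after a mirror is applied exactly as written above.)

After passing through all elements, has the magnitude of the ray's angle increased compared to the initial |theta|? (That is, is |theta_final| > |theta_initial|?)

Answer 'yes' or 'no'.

Answer: yes

Derivation:
Initial: x=-1.0000 theta=-0.2000
After 1 (propagate distance d=18): x=-4.6000 theta=-0.2000
After 2 (thin lens f=45): x=-4.6000 theta=-22/225 (≈-0.0978)
After 3 (propagate distance d=20): x=-59/9 (≈-6.5556) theta=-22/225 (≈-0.0978)
After 4 (thin lens f=16): x=-59/9 (≈-6.5556) theta=1123/3600 (≈0.3119)
After 5 (propagate distance d=12): x=-2531/900 (≈-2.8122) theta=1123/3600 (≈0.3119)
After 6 (thin lens f=59): x=-2531/900 (≈-2.8122) theta=76381/212400 (≈0.3596)
After 7 (propagate distance d=37 (to screen)): x=742927/70800 (≈10.4933) theta=76381/212400 (≈0.3596)
|theta_initial|=0.2000 |theta_final|=76381/212400 (≈0.3596) -> increased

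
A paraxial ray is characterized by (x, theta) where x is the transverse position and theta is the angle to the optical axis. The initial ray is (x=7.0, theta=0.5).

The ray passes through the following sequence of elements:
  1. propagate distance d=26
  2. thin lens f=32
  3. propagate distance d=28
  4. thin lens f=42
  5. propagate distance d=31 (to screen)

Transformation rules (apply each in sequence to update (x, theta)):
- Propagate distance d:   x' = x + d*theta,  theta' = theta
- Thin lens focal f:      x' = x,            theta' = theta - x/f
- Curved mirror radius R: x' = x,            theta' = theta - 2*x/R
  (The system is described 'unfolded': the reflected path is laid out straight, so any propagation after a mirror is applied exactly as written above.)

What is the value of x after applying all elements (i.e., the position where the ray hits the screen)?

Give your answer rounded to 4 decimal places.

Initial: x=7.0000 theta=0.5000
After 1 (propagate distance d=26): x=20.0000 theta=0.5000
After 2 (thin lens f=32): x=20.0000 theta=-0.1250
After 3 (propagate distance d=28): x=16.5000 theta=-0.1250
After 4 (thin lens f=42): x=16.5000 theta=-29/56 (≈-0.5179)
After 5 (propagate distance d=31 (to screen)): x=25/56 (≈0.4464) theta=-29/56 (≈-0.5179)
Rounded to 4 decimal places: x = 0.4464

Answer: 0.4464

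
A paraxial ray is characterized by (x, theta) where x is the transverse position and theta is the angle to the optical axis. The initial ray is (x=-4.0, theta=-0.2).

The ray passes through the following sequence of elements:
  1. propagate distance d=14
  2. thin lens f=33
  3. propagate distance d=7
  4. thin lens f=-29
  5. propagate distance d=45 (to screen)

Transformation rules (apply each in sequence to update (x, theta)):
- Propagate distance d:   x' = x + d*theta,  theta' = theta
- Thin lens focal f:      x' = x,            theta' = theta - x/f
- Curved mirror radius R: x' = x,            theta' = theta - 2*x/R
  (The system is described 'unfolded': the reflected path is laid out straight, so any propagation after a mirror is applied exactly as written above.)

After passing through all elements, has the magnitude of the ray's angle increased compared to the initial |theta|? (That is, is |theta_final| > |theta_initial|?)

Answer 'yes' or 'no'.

Initial: x=-4.0000 theta=-0.2000
After 1 (propagate distance d=14): x=-6.8000 theta=-0.2000
After 2 (thin lens f=33): x=-6.8000 theta=1/165 (≈0.0061)
After 3 (propagate distance d=7): x=-223/33 (≈-6.7576) theta=1/165 (≈0.0061)
After 4 (thin lens f=-29): x=-223/33 (≈-6.7576) theta=-362/1595 (≈-0.2270)
After 5 (propagate distance d=45 (to screen)): x=-16241/957 (≈-16.9707) theta=-362/1595 (≈-0.2270)
|theta_initial|=0.2000 |theta_final|=362/1595 (≈0.2270) -> increased

Answer: yes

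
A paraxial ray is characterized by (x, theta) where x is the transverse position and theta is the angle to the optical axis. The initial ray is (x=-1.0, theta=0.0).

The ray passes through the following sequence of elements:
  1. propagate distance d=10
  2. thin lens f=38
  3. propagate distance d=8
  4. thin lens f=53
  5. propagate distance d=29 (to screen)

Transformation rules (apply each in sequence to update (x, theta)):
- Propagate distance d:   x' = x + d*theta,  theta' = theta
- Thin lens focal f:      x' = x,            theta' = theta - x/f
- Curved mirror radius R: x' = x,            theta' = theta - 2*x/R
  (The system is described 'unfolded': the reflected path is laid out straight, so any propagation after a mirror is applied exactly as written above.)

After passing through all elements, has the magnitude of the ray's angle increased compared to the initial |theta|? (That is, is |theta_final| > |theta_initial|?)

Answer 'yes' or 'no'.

Answer: yes

Derivation:
Initial: x=-1.0000 theta=0.0000
After 1 (propagate distance d=10): x=-1.0000 theta=0.0000
After 2 (thin lens f=38): x=-1.0000 theta=1/38 (≈0.0263)
After 3 (propagate distance d=8): x=-15/19 (≈-0.7895) theta=1/38 (≈0.0263)
After 4 (thin lens f=53): x=-15/19 (≈-0.7895) theta=83/2014 (≈0.0412)
After 5 (propagate distance d=29 (to screen)): x=43/106 (≈0.4057) theta=83/2014 (≈0.0412)
|theta_initial|=0.0000 |theta_final|=83/2014 (≈0.0412) -> increased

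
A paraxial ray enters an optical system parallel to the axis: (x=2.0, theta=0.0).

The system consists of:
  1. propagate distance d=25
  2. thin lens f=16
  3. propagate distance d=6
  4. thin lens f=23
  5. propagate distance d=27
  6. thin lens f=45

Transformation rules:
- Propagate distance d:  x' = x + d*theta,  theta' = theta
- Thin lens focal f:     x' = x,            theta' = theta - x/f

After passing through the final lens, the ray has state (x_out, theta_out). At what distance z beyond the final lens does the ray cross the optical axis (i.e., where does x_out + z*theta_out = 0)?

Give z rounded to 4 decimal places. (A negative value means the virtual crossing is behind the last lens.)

Answer: -36.0983

Derivation:
Initial: x=2.0000 theta=0.0000
After 1 (propagate distance d=25): x=2.0000 theta=0.0000
After 2 (thin lens f=16): x=2.0000 theta=-0.1250
After 3 (propagate distance d=6): x=1.2500 theta=-0.1250
After 4 (thin lens f=23): x=1.2500 theta=-33/184 (≈-0.1793)
After 5 (propagate distance d=27): x=-661/184 (≈-3.5924) theta=-33/184 (≈-0.1793)
After 6 (thin lens f=45): x=-661/184 (≈-3.5924) theta=-103/1035 (≈-0.0995)
z_focus = -x_out/theta_out = -(-661/184)/(-103/1035) = -29745/824 ≈ -36.0983
Rounded to 4 decimal places: z = -36.0983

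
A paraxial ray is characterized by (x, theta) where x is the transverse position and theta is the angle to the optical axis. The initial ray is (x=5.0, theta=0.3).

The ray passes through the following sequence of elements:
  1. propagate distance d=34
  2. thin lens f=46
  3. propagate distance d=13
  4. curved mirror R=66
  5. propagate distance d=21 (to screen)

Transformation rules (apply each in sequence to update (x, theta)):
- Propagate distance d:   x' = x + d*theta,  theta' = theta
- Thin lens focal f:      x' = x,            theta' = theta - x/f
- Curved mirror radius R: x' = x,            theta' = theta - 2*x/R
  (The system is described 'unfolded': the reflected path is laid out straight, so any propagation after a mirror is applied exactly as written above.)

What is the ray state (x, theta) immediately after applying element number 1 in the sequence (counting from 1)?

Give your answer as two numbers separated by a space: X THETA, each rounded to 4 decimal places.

Initial: x=5.0000 theta=0.3000
After 1 (propagate distance d=34): x=15.2000 theta=0.3000
Rounded to 4 decimal places: x = 15.2000, theta = 0.3000

Answer: 15.2000 0.3000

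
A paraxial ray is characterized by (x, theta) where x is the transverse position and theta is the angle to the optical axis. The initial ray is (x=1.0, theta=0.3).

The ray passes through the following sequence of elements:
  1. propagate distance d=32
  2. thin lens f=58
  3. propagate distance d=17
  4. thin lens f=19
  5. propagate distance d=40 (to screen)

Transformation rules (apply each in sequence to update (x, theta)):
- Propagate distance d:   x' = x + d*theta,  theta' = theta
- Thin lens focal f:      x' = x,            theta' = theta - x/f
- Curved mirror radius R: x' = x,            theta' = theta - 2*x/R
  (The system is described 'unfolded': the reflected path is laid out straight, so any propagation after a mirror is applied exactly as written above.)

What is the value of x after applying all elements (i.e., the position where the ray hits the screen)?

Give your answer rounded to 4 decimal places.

Initial: x=1.0000 theta=0.3000
After 1 (propagate distance d=32): x=10.6000 theta=0.3000
After 2 (thin lens f=58): x=10.6000 theta=17/145 (≈0.1172)
After 3 (propagate distance d=17): x=1826/145 (≈12.5931) theta=17/145 (≈0.1172)
After 4 (thin lens f=19): x=1826/145 (≈12.5931) theta=-1503/2755 (≈-0.5456)
After 5 (propagate distance d=40 (to screen)): x=-25426/2755 (≈-9.2290) theta=-1503/2755 (≈-0.5456)
Rounded to 4 decimal places: x = -9.2290

Answer: -9.2290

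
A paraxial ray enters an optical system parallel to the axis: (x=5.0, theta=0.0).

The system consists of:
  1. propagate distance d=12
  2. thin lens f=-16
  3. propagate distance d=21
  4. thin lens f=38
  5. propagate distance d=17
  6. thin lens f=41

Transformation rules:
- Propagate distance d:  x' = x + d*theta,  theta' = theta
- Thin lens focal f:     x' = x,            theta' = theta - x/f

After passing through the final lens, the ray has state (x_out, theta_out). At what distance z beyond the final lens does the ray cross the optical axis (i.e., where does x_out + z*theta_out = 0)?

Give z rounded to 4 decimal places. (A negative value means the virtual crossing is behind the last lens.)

Initial: x=5.0000 theta=0.0000
After 1 (propagate distance d=12): x=5.0000 theta=0.0000
After 2 (thin lens f=-16): x=5.0000 theta=0.3125
After 3 (propagate distance d=21): x=11.5625 theta=0.3125
After 4 (thin lens f=38): x=11.5625 theta=5/608 (≈0.0082)
After 5 (propagate distance d=17): x=7115/608 (≈11.7023) theta=5/608 (≈0.0082)
After 6 (thin lens f=41): x=7115/608 (≈11.7023) theta=-3455/12464 (≈-0.2772)
z_focus = -x_out/theta_out = -(7115/608)/(-3455/12464) = 58343/1382 ≈ 42.2164
Rounded to 4 decimal places: z = 42.2164

Answer: 42.2164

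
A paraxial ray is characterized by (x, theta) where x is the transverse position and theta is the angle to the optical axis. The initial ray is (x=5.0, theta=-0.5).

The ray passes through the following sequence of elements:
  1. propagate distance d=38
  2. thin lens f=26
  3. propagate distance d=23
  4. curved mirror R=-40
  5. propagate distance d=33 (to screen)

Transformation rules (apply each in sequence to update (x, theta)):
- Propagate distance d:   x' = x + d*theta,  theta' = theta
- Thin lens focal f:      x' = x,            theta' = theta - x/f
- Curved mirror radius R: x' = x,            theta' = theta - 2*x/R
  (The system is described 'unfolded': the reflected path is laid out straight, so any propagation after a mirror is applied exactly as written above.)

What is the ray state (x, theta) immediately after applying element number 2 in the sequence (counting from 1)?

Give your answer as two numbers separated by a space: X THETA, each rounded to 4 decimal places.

Answer: -14.0000 0.0385

Derivation:
Initial: x=5.0000 theta=-0.5000
After 1 (propagate distance d=38): x=-14.0000 theta=-0.5000
After 2 (thin lens f=26): x=-14.0000 theta=1/26 (≈0.0385)
Rounded to 4 decimal places: x = -14.0000, theta = 0.0385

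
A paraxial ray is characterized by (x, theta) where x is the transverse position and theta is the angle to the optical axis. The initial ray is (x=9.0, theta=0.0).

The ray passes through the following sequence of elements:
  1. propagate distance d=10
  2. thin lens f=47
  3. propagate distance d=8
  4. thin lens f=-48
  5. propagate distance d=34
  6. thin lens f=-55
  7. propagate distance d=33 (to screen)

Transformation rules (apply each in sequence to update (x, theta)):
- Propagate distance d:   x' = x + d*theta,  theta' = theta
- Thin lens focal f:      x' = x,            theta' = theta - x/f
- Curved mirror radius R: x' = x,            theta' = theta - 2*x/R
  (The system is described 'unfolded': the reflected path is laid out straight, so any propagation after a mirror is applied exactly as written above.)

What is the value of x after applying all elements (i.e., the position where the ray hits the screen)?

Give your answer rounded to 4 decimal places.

Answer: 8.8109

Derivation:
Initial: x=9.0000 theta=0.0000
After 1 (propagate distance d=10): x=9.0000 theta=0.0000
After 2 (thin lens f=47): x=9.0000 theta=-9/47 (≈-0.1915)
After 3 (propagate distance d=8): x=351/47 (≈7.4681) theta=-9/47 (≈-0.1915)
After 4 (thin lens f=-48): x=351/47 (≈7.4681) theta=-27/752 (≈-0.0359)
After 5 (propagate distance d=34): x=2349/376 (≈6.2473) theta=-27/752 (≈-0.0359)
After 6 (thin lens f=-55): x=2349/376 (≈6.2473) theta=3213/41360 (≈0.0777)
After 7 (propagate distance d=33 (to screen)): x=33129/3760 (≈8.8109) theta=3213/41360 (≈0.0777)
Rounded to 4 decimal places: x = 8.8109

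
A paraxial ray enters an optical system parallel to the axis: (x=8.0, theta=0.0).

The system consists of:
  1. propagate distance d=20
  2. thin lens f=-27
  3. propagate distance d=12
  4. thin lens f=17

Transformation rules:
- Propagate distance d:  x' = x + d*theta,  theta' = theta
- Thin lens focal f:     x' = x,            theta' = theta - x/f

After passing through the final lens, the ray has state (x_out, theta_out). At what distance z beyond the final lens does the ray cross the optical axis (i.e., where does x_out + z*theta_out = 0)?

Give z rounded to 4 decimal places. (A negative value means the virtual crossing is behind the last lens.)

Answer: 30.1364

Derivation:
Initial: x=8.0000 theta=0.0000
After 1 (propagate distance d=20): x=8.0000 theta=0.0000
After 2 (thin lens f=-27): x=8.0000 theta=8/27 (≈0.2963)
After 3 (propagate distance d=12): x=104/9 (≈11.5556) theta=8/27 (≈0.2963)
After 4 (thin lens f=17): x=104/9 (≈11.5556) theta=-176/459 (≈-0.3834)
z_focus = -x_out/theta_out = -(104/9)/(-176/459) = 663/22 ≈ 30.1364
Rounded to 4 decimal places: z = 30.1364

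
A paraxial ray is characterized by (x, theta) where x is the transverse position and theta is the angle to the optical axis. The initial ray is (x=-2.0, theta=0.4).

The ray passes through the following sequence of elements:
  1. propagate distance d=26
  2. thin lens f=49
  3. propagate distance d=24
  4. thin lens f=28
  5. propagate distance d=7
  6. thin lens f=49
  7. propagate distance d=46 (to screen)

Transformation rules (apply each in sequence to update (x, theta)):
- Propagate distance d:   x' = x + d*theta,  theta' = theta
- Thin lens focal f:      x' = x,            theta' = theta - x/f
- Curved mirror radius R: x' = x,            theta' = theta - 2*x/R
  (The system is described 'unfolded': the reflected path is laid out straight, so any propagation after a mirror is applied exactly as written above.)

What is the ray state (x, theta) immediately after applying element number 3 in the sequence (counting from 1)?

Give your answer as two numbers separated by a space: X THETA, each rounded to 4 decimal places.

Answer: 13.8857 0.2286

Derivation:
Initial: x=-2.0000 theta=0.4000
After 1 (propagate distance d=26): x=8.4000 theta=0.4000
After 2 (thin lens f=49): x=8.4000 theta=8/35 (≈0.2286)
After 3 (propagate distance d=24): x=486/35 (≈13.8857) theta=8/35 (≈0.2286)
Rounded to 4 decimal places: x = 13.8857, theta = 0.2286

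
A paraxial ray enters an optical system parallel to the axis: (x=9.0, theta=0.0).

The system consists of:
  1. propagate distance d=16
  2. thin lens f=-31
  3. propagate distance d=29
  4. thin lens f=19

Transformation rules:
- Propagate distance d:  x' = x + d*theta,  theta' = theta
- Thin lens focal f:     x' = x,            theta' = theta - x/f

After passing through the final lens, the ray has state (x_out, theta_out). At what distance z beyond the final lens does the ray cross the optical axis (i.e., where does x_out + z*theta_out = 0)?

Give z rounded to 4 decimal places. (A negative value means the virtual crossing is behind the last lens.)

Initial: x=9.0000 theta=0.0000
After 1 (propagate distance d=16): x=9.0000 theta=0.0000
After 2 (thin lens f=-31): x=9.0000 theta=9/31 (≈0.2903)
After 3 (propagate distance d=29): x=540/31 (≈17.4194) theta=9/31 (≈0.2903)
After 4 (thin lens f=19): x=540/31 (≈17.4194) theta=-369/589 (≈-0.6265)
z_focus = -x_out/theta_out = -(540/31)/(-369/589) = 1140/41 ≈ 27.8049
Rounded to 4 decimal places: z = 27.8049

Answer: 27.8049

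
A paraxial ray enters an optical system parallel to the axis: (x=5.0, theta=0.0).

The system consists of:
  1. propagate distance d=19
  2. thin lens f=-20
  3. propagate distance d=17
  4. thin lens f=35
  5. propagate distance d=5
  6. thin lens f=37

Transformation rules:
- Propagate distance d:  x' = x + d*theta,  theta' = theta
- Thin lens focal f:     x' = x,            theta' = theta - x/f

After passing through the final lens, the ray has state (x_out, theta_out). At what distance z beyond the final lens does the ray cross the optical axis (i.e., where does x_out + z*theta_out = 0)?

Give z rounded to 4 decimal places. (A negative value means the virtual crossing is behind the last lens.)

Answer: 34.9853

Derivation:
Initial: x=5.0000 theta=0.0000
After 1 (propagate distance d=19): x=5.0000 theta=0.0000
After 2 (thin lens f=-20): x=5.0000 theta=0.2500
After 3 (propagate distance d=17): x=9.2500 theta=0.2500
After 4 (thin lens f=35): x=9.2500 theta=-1/70 (≈-0.0143)
After 5 (propagate distance d=5): x=257/28 (≈9.1786) theta=-1/70 (≈-0.0143)
After 6 (thin lens f=37): x=257/28 (≈9.1786) theta=-1359/5180 (≈-0.2624)
z_focus = -x_out/theta_out = -(257/28)/(-1359/5180) = 47545/1359 ≈ 34.9853
Rounded to 4 decimal places: z = 34.9853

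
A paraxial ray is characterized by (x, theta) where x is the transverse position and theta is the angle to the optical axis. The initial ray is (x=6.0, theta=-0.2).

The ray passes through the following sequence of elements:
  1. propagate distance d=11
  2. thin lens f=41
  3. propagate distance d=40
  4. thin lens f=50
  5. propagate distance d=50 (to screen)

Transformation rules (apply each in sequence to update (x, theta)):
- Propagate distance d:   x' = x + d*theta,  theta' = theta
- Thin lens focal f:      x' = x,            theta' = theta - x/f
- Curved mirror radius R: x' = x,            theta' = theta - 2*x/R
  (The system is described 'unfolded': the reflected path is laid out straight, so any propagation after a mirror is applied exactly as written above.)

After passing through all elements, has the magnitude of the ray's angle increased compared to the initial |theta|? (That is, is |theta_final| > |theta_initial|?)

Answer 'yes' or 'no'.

Initial: x=6.0000 theta=-0.2000
After 1 (propagate distance d=11): x=3.8000 theta=-0.2000
After 2 (thin lens f=41): x=3.8000 theta=-12/41 (≈-0.2927)
After 3 (propagate distance d=40): x=-1621/205 (≈-7.9073) theta=-12/41 (≈-0.2927)
After 4 (thin lens f=50): x=-1621/205 (≈-7.9073) theta=-1379/10250 (≈-0.1345)
After 5 (propagate distance d=50 (to screen)): x=-600/41 (≈-14.6341) theta=-1379/10250 (≈-0.1345)
|theta_initial|=0.2000 |theta_final|=1379/10250 (≈0.1345) -> not increased

Answer: no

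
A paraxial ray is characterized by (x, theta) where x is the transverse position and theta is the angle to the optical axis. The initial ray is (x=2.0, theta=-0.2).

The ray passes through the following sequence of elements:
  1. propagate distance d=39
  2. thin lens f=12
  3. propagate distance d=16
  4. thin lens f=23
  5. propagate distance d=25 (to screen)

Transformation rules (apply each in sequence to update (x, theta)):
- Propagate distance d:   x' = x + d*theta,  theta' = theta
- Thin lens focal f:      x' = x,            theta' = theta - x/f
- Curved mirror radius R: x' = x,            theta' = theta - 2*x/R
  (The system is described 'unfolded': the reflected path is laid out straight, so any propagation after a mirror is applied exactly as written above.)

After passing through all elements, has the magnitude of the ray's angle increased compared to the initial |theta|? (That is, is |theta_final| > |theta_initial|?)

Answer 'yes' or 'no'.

Answer: yes

Derivation:
Initial: x=2.0000 theta=-0.2000
After 1 (propagate distance d=39): x=-5.8000 theta=-0.2000
After 2 (thin lens f=12): x=-5.8000 theta=17/60 (≈0.2833)
After 3 (propagate distance d=16): x=-19/15 (≈-1.2667) theta=17/60 (≈0.2833)
After 4 (thin lens f=23): x=-19/15 (≈-1.2667) theta=467/1380 (≈0.3384)
After 5 (propagate distance d=25 (to screen)): x=3309/460 (≈7.1935) theta=467/1380 (≈0.3384)
|theta_initial|=0.2000 |theta_final|=467/1380 (≈0.3384) -> increased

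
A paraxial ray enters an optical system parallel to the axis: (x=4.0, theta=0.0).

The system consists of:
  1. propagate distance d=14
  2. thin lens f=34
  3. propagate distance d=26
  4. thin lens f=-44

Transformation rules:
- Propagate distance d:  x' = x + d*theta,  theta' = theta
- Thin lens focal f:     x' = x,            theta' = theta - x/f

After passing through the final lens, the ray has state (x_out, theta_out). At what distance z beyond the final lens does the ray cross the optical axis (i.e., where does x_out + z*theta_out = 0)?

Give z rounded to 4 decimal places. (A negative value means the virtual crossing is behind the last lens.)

Initial: x=4.0000 theta=0.0000
After 1 (propagate distance d=14): x=4.0000 theta=0.0000
After 2 (thin lens f=34): x=4.0000 theta=-2/17 (≈-0.1176)
After 3 (propagate distance d=26): x=16/17 (≈0.9412) theta=-2/17 (≈-0.1176)
After 4 (thin lens f=-44): x=16/17 (≈0.9412) theta=-18/187 (≈-0.0963)
z_focus = -x_out/theta_out = -(16/17)/(-18/187) = 88/9 ≈ 9.7778
Rounded to 4 decimal places: z = 9.7778

Answer: 9.7778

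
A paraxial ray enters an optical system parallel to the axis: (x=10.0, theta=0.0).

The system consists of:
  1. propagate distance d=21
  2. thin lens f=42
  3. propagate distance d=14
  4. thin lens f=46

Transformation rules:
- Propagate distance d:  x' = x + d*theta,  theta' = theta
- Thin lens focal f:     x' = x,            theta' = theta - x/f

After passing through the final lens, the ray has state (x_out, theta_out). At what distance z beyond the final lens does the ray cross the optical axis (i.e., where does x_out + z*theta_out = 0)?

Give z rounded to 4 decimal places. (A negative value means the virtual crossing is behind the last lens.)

Initial: x=10.0000 theta=0.0000
After 1 (propagate distance d=21): x=10.0000 theta=0.0000
After 2 (thin lens f=42): x=10.0000 theta=-5/21 (≈-0.2381)
After 3 (propagate distance d=14): x=20/3 (≈6.6667) theta=-5/21 (≈-0.2381)
After 4 (thin lens f=46): x=20/3 (≈6.6667) theta=-185/483 (≈-0.3830)
z_focus = -x_out/theta_out = -(20/3)/(-185/483) = 644/37 ≈ 17.4054
Rounded to 4 decimal places: z = 17.4054

Answer: 17.4054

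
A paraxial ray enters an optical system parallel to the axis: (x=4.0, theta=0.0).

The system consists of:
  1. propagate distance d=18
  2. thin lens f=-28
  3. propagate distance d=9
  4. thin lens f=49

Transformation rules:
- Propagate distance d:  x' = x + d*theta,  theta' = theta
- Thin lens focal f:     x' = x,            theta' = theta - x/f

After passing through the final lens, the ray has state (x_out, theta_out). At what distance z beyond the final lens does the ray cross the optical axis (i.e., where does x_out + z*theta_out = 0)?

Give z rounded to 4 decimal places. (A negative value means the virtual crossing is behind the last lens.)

Initial: x=4.0000 theta=0.0000
After 1 (propagate distance d=18): x=4.0000 theta=0.0000
After 2 (thin lens f=-28): x=4.0000 theta=1/7 (≈0.1429)
After 3 (propagate distance d=9): x=37/7 (≈5.2857) theta=1/7 (≈0.1429)
After 4 (thin lens f=49): x=37/7 (≈5.2857) theta=12/343 (≈0.0350)
z_focus = -x_out/theta_out = -(37/7)/(12/343) = -1813/12 ≈ -151.0833
Rounded to 4 decimal places: z = -151.0833

Answer: -151.0833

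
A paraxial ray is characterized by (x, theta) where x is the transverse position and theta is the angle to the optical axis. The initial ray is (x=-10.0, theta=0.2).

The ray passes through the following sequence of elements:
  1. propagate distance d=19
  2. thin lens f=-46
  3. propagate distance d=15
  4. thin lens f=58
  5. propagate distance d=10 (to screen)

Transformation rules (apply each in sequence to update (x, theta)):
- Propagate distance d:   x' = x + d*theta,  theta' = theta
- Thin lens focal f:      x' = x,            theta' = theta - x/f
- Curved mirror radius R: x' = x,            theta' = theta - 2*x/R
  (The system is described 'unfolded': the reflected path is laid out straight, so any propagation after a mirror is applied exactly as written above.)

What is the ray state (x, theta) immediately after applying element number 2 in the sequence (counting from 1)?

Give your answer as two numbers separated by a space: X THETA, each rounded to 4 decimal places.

Initial: x=-10.0000 theta=0.2000
After 1 (propagate distance d=19): x=-6.2000 theta=0.2000
After 2 (thin lens f=-46): x=-6.2000 theta=3/46 (≈0.0652)
Rounded to 4 decimal places: x = -6.2000, theta = 0.0652

Answer: -6.2000 0.0652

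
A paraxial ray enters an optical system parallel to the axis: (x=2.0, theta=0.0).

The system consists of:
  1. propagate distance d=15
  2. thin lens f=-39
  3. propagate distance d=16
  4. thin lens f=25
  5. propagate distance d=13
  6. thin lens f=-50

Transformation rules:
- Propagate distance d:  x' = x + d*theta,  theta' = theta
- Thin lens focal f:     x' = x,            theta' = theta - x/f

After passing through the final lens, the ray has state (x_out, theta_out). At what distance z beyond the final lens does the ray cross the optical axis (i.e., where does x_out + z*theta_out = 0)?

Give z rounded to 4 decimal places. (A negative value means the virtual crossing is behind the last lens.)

Answer: 95.6311

Derivation:
Initial: x=2.0000 theta=0.0000
After 1 (propagate distance d=15): x=2.0000 theta=0.0000
After 2 (thin lens f=-39): x=2.0000 theta=2/39 (≈0.0513)
After 3 (propagate distance d=16): x=110/39 (≈2.8205) theta=2/39 (≈0.0513)
After 4 (thin lens f=25): x=110/39 (≈2.8205) theta=-4/65 (≈-0.0615)
After 5 (propagate distance d=13): x=394/195 (≈2.0205) theta=-4/65 (≈-0.0615)
After 6 (thin lens f=-50): x=394/195 (≈2.0205) theta=-103/4875 (≈-0.0211)
z_focus = -x_out/theta_out = -(394/195)/(-103/4875) = 9850/103 ≈ 95.6311
Rounded to 4 decimal places: z = 95.6311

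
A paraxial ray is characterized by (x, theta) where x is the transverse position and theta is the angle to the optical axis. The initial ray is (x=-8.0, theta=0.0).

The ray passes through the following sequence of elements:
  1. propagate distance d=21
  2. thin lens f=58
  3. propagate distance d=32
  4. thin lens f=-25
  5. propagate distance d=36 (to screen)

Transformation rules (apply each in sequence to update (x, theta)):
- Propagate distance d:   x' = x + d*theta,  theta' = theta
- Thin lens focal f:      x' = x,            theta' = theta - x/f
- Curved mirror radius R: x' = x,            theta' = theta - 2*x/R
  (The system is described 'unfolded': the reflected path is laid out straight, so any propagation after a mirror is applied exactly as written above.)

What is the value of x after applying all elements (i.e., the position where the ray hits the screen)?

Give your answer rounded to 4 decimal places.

Initial: x=-8.0000 theta=0.0000
After 1 (propagate distance d=21): x=-8.0000 theta=0.0000
After 2 (thin lens f=58): x=-8.0000 theta=4/29 (≈0.1379)
After 3 (propagate distance d=32): x=-104/29 (≈-3.5862) theta=4/29 (≈0.1379)
After 4 (thin lens f=-25): x=-104/29 (≈-3.5862) theta=-4/725 (≈-0.0055)
After 5 (propagate distance d=36 (to screen)): x=-2744/725 (≈-3.7848) theta=-4/725 (≈-0.0055)
Rounded to 4 decimal places: x = -3.7848

Answer: -3.7848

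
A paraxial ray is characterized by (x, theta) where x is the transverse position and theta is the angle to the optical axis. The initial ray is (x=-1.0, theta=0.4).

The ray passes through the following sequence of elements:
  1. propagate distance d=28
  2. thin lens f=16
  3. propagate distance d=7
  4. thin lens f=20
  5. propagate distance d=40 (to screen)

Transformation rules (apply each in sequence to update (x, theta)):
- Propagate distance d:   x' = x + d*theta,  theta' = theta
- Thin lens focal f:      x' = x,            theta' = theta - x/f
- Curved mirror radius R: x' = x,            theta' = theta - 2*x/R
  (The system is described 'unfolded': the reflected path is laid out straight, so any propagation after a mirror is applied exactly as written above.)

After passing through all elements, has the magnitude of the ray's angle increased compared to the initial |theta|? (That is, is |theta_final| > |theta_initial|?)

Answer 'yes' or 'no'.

Answer: yes

Derivation:
Initial: x=-1.0000 theta=0.4000
After 1 (propagate distance d=28): x=10.2000 theta=0.4000
After 2 (thin lens f=16): x=10.2000 theta=-0.2375
After 3 (propagate distance d=7): x=8.5375 theta=-0.2375
After 4 (thin lens f=20): x=8.5375 theta=-1063/1600 (≈-0.6644)
After 5 (propagate distance d=40 (to screen)): x=-18.0375 theta=-1063/1600 (≈-0.6644)
|theta_initial|=0.4000 |theta_final|=1063/1600 (≈0.6644) -> increased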